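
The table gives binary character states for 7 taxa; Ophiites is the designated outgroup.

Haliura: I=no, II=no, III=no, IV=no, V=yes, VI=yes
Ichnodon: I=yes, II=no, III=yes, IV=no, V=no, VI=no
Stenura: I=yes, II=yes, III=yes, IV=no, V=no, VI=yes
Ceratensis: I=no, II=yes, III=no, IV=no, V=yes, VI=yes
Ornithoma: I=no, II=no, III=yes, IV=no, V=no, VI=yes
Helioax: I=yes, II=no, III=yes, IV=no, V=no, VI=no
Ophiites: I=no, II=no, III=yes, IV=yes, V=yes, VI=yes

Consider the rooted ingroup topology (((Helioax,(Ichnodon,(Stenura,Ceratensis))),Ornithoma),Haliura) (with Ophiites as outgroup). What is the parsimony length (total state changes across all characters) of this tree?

Map each character onto (((Helioax,(Ichnodon,(Stenura,Ceratensis))),Ornithoma),Haliura) (rooted by Ophiites) and count the minimum state changes it requires (Fitch parsimony):
I: 2; II: 1; III: 2; IV: 1; V: 2; VI: 2.
Total tree length = 10.

10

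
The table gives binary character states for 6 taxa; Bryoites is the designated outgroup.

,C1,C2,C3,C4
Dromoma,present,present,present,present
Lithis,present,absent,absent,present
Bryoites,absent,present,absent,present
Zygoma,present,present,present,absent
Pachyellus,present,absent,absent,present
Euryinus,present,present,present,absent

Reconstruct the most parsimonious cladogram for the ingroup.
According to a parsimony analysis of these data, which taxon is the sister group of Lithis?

Pachyellus

Character polarity is set by the outgroup: the derived state is whichever differs from the outgroup's state, so for C2, C4 the derived state is 'absent', and for the remaining characters it is 'present'.
C1 (derived state 'present') is shared by all ingroup taxa — unites the whole ingroup.
C2 (derived state 'absent') is shared by Lithis and Pachyellus — a synapomorphy uniting that clade.
C3: derived state 'present' in Dromoma, Euryinus, and Zygoma only — synapomorphy for {Dromoma, Euryinus, Zygoma}.
Only Euryinus and Zygoma show the derived state 'absent' for C4, supporting them as a clade.
Most parsimonious ingroup topology: ((Dromoma,(Zygoma,Euryinus)),(Pachyellus,Lithis)).
Lithis and Pachyellus form a cherry on this tree, so they are sister taxa.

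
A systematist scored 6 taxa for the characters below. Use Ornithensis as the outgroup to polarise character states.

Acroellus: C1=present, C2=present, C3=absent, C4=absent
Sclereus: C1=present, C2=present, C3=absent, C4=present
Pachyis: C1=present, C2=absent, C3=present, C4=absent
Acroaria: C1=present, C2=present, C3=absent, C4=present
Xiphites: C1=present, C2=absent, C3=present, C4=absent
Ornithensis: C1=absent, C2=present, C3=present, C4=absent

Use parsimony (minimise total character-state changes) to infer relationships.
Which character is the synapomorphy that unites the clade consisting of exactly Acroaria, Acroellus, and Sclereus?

C3

Character polarity is set by the outgroup: the derived state is whichever differs from the outgroup's state, so for C2, C3 the derived state is 'absent', and for the remaining characters it is 'present'.
All ingroup taxa share the derived state 'present' for C1; it defines the ingroup but does not resolve relationships within it.
C2: derived state 'absent' in Pachyis and Xiphites only — synapomorphy for {Pachyis, Xiphites}.
C3: derived state 'absent' in Acroaria, Acroellus, and Sclereus only — synapomorphy for {Acroaria, Acroellus, Sclereus}.
Only Acroaria and Sclereus show the derived state 'present' for C4, supporting them as a clade.
Most parsimonious ingroup topology: ((Xiphites,Pachyis),((Sclereus,Acroaria),Acroellus)).
The clade {Acroaria, Acroellus, Sclereus} is supported by C3: its derived state 'absent' occurs in exactly those taxa and in no other taxon (including the outgroup).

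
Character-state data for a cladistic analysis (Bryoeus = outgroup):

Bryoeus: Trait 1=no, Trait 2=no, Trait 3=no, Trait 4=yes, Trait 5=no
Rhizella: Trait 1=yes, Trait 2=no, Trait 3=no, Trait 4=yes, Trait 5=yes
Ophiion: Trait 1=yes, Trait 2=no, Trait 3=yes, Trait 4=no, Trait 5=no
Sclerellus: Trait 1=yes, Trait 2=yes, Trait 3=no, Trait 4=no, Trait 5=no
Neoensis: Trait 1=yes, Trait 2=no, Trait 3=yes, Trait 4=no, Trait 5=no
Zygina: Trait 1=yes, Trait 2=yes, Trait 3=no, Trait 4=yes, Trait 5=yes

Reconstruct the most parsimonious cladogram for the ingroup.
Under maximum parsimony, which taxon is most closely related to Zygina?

Rhizella

Character polarity is set by the outgroup: the derived state is whichever differs from the outgroup's state, so for Trait 4 the derived state is 'no', and for the remaining characters it is 'yes'.
Trait 1 (derived state 'yes') is shared by all ingroup taxa — unites the whole ingroup.
Trait 2 groups Sclerellus and Zygina, which is incompatible with the clades supported by the remaining characters; treating it as convergent (homoplasy) costs fewer steps than any alternative tree.
Only Neoensis and Ophiion show the derived state 'yes' for Trait 3, supporting them as a clade.
Only Neoensis, Ophiion, and Sclerellus show the derived state 'no' for Trait 4, supporting them as a clade.
Trait 5: derived state 'yes' in Rhizella and Zygina only — synapomorphy for {Rhizella, Zygina}.
Most parsimonious ingroup topology: ((Rhizella,Zygina),((Ophiion,Neoensis),Sclerellus)).
Zygina and Rhizella form a cherry on this tree, so they are sister taxa.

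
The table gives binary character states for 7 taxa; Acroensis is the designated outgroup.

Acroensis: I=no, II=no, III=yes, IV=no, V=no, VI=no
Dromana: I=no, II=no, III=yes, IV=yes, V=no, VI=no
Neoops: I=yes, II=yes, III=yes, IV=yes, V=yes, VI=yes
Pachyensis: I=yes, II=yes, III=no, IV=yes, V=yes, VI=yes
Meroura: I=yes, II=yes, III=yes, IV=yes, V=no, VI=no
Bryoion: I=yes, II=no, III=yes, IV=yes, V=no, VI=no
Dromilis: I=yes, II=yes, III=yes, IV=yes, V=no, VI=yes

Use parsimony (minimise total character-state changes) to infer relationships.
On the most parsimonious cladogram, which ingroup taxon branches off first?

Character polarity is set by the outgroup: the derived state is whichever differs from the outgroup's state, so for III the derived state is 'no', and for the remaining characters it is 'yes'.
Only Bryoion, Dromilis, Meroura, Neoops, and Pachyensis show the derived state 'yes' for I, supporting them as a clade.
Only Dromilis, Meroura, Neoops, and Pachyensis show the derived state 'yes' for II, supporting them as a clade.
III (derived state 'no') is unique to Pachyensis (autapomorphy; uninformative for grouping).
All ingroup taxa share the derived state 'yes' for IV; it defines the ingroup but does not resolve relationships within it.
Only Neoops and Pachyensis show the derived state 'yes' for V, supporting them as a clade.
VI: derived state 'yes' in Dromilis, Neoops, and Pachyensis only — synapomorphy for {Dromilis, Neoops, Pachyensis}.
Most parsimonious ingroup topology: (Dromana,((((Neoops,Pachyensis),Dromilis),Meroura),Bryoion)).
Dromana is sister to the clade containing all other ingroup taxa, so it is the earliest-diverging (most basal) ingroup lineage.

Dromana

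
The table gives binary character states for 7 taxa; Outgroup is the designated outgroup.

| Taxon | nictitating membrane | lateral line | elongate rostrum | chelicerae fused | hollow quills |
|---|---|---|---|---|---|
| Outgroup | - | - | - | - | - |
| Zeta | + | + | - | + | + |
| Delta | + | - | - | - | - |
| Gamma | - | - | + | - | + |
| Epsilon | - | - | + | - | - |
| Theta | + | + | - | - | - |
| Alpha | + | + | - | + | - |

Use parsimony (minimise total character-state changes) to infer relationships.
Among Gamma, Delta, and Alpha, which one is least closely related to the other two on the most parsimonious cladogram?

Gamma

The outgroup has state '-' for every character, so '+' is the derived state throughout.
Only Alpha, Delta, Theta, and Zeta show the derived state '+' for nictitating membrane, supporting them as a clade.
lateral line (derived state '+') is shared by Alpha, Theta, and Zeta — a synapomorphy uniting that clade.
elongate rostrum: derived state '+' in Epsilon and Gamma only — synapomorphy for {Epsilon, Gamma}.
Only Alpha and Zeta show the derived state '+' for chelicerae fused, supporting them as a clade.
hollow quills groups Gamma and Zeta, which is incompatible with the clades supported by the remaining characters; treating it as convergent (homoplasy) costs fewer steps than any alternative tree.
Most parsimonious ingroup topology: ((((Zeta,Alpha),Theta),Delta),(Gamma,Epsilon)).
Delta and Alpha share a more recent common ancestor with each other than either does with Gamma, so Gamma is the least closely related of the three.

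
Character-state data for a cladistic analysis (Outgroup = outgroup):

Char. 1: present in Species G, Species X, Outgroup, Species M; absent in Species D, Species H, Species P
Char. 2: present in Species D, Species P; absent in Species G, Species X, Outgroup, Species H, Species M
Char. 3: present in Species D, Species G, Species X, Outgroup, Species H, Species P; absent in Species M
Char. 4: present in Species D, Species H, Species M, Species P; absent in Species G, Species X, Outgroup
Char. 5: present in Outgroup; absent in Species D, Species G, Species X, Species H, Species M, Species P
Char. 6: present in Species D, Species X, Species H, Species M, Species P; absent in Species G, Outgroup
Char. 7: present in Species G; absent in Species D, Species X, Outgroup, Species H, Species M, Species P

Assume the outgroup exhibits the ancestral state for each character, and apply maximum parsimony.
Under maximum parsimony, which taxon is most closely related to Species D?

Species P

Character polarity is set by the outgroup: the derived state is whichever differs from the outgroup's state, so for Char. 1, Char. 3, Char. 5 the derived state is 'absent', and for the remaining characters it is 'present'.
Char. 1 (derived state 'absent') is shared by Species D, Species H, and Species P — a synapomorphy uniting that clade.
Char. 2 (derived state 'present') is shared by Species D and Species P — a synapomorphy uniting that clade.
Char. 3: derived state 'absent' in Species M only — an autapomorphy, so it tells us nothing about relationships among taxa.
Char. 4: derived state 'present' in Species D, Species H, Species M, and Species P only — synapomorphy for {Species D, Species H, Species M, Species P}.
All ingroup taxa share the derived state 'absent' for Char. 5; it defines the ingroup but does not resolve relationships within it.
Only Species D, Species H, Species M, Species P, and Species X show the derived state 'present' for Char. 6, supporting them as a clade.
Char. 7 (derived state 'present') is unique to Species G (autapomorphy; uninformative for grouping).
Most parsimonious ingroup topology: ((((Species H,(Species P,Species D)),Species M),Species X),Species G).
Species D and Species P form a cherry on this tree, so they are sister taxa.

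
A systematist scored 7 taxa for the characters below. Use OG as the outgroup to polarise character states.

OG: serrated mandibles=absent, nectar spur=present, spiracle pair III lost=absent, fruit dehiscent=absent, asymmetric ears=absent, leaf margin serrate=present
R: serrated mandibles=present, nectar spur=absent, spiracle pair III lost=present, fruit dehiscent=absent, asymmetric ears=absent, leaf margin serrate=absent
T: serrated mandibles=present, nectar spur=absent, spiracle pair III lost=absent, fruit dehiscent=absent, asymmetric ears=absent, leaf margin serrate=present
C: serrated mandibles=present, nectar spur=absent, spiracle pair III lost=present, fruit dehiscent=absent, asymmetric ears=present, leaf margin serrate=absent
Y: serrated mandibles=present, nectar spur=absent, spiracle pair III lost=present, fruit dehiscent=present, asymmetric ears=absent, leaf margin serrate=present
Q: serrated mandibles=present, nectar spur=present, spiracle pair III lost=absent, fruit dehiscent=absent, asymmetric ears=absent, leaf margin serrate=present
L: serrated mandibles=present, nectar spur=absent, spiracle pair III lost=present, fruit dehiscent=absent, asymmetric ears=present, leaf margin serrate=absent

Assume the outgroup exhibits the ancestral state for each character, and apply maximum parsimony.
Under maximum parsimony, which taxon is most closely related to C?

L

Character polarity is set by the outgroup: the derived state is whichever differs from the outgroup's state, so for nectar spur, leaf margin serrate the derived state is 'absent', and for the remaining characters it is 'present'.
serrated mandibles (derived state 'present') is shared by all ingroup taxa — unites the whole ingroup.
nectar spur: derived state 'absent' in C, L, R, T, and Y only — synapomorphy for {C, L, R, T, Y}.
spiracle pair III lost: derived state 'present' in C, L, R, and Y only — synapomorphy for {C, L, R, Y}.
fruit dehiscent (derived state 'present') is unique to Y (autapomorphy; uninformative for grouping).
asymmetric ears: derived state 'present' in C and L only — synapomorphy for {C, L}.
leaf margin serrate: derived state 'absent' in C, L, and R only — synapomorphy for {C, L, R}.
Most parsimonious ingroup topology: ((((R,(C,L)),Y),T),Q).
C and L form a cherry on this tree, so they are sister taxa.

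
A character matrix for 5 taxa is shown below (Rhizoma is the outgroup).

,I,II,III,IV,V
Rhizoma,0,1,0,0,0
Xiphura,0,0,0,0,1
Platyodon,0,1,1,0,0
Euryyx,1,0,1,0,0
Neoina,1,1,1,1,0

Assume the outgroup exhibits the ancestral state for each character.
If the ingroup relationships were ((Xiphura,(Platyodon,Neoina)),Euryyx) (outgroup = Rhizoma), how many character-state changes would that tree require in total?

Map each character onto ((Xiphura,(Platyodon,Neoina)),Euryyx) (rooted by Rhizoma) and count the minimum state changes it requires (Fitch parsimony):
I: 2; II: 2; III: 2; IV: 1; V: 1.
Total tree length = 8.

8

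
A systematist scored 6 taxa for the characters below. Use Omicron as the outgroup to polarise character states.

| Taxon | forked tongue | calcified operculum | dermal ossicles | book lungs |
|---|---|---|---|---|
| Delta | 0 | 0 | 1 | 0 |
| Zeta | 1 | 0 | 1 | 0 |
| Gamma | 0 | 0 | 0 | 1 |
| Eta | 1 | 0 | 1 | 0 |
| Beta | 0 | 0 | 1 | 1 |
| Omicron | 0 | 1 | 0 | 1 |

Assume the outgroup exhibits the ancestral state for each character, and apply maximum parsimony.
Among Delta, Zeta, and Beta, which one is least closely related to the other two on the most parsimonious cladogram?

Beta

Character polarity is set by the outgroup: the derived state is whichever differs from the outgroup's state, so for calcified operculum, book lungs the derived state is '0', and for the remaining characters it is '1'.
forked tongue: derived state '1' in Eta and Zeta only — synapomorphy for {Eta, Zeta}.
calcified operculum (derived state '0') is shared by all ingroup taxa — unites the whole ingroup.
Only Beta, Delta, Eta, and Zeta show the derived state '1' for dermal ossicles, supporting them as a clade.
book lungs: derived state '0' in Delta, Eta, and Zeta only — synapomorphy for {Delta, Eta, Zeta}.
Most parsimonious ingroup topology: ((((Zeta,Eta),Delta),Beta),Gamma).
Zeta and Delta share a more recent common ancestor with each other than either does with Beta, so Beta is the least closely related of the three.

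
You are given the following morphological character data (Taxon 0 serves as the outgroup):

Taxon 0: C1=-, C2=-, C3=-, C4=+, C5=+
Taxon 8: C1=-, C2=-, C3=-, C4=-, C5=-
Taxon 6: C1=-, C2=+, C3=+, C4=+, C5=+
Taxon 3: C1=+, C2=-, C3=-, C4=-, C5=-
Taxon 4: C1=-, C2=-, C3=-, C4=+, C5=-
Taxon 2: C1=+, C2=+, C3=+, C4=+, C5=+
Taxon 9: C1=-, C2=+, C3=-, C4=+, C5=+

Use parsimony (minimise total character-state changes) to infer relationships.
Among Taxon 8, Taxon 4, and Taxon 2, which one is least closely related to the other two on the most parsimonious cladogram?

Character polarity is set by the outgroup: the derived state is whichever differs from the outgroup's state, so for C4, C5 the derived state is '-', and for the remaining characters it is '+'.
C1 groups Taxon 2 and Taxon 3, which is incompatible with the clades supported by the remaining characters; treating it as convergent (homoplasy) costs fewer steps than any alternative tree.
C2: derived state '+' in Taxon 2, Taxon 6, and Taxon 9 only — synapomorphy for {Taxon 2, Taxon 6, Taxon 9}.
C3: derived state '+' in Taxon 2 and Taxon 6 only — synapomorphy for {Taxon 2, Taxon 6}.
C4 (derived state '-') is shared by Taxon 3 and Taxon 8 — a synapomorphy uniting that clade.
Only Taxon 3, Taxon 4, and Taxon 8 show the derived state '-' for C5, supporting them as a clade.
Most parsimonious ingroup topology: (((Taxon 8,Taxon 3),Taxon 4),((Taxon 6,Taxon 2),Taxon 9)).
Taxon 4 and Taxon 8 share a more recent common ancestor with each other than either does with Taxon 2, so Taxon 2 is the least closely related of the three.

Taxon 2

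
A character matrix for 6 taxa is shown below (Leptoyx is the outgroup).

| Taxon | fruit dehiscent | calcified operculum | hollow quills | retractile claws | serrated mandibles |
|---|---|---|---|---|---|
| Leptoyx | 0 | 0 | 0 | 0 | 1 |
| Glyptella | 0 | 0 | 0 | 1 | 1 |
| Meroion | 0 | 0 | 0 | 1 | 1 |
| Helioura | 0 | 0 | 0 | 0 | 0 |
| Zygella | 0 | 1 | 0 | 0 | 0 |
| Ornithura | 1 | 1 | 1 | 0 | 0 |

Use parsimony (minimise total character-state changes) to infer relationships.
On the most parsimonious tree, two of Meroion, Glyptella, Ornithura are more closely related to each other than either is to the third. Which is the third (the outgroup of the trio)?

Character polarity is set by the outgroup: the derived state is whichever differs from the outgroup's state, so for serrated mandibles the derived state is '0', and for the remaining characters it is '1'.
fruit dehiscent (derived state '1') is unique to Ornithura (autapomorphy; uninformative for grouping).
calcified operculum (derived state '1') is shared by Ornithura and Zygella — a synapomorphy uniting that clade.
hollow quills (derived state '1') is unique to Ornithura (autapomorphy; uninformative for grouping).
retractile claws (derived state '1') is shared by Glyptella and Meroion — a synapomorphy uniting that clade.
Only Helioura, Ornithura, and Zygella show the derived state '0' for serrated mandibles, supporting them as a clade.
Most parsimonious ingroup topology: ((Glyptella,Meroion),(Helioura,(Zygella,Ornithura))).
Meroion and Glyptella share a more recent common ancestor with each other than either does with Ornithura, so Ornithura is the least closely related of the three.

Ornithura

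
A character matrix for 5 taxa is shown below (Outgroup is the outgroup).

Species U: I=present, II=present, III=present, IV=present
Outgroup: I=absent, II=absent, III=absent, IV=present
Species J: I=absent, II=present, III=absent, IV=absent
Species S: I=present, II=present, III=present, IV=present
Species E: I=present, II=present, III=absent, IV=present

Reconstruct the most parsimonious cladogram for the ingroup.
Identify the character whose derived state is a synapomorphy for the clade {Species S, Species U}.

Character polarity is set by the outgroup: the derived state is whichever differs from the outgroup's state, so for IV the derived state is 'absent', and for the remaining characters it is 'present'.
I: derived state 'present' in Species E, Species S, and Species U only — synapomorphy for {Species E, Species S, Species U}.
II (derived state 'present') is shared by all ingroup taxa — unites the whole ingroup.
III (derived state 'present') is shared by Species S and Species U — a synapomorphy uniting that clade.
IV: derived state 'absent' in Species J only — an autapomorphy, so it tells us nothing about relationships among taxa.
Most parsimonious ingroup topology: (((Species U,Species S),Species E),Species J).
The clade {Species S, Species U} is supported by III: its derived state 'present' occurs in exactly those taxa and in no other taxon (including the outgroup).

III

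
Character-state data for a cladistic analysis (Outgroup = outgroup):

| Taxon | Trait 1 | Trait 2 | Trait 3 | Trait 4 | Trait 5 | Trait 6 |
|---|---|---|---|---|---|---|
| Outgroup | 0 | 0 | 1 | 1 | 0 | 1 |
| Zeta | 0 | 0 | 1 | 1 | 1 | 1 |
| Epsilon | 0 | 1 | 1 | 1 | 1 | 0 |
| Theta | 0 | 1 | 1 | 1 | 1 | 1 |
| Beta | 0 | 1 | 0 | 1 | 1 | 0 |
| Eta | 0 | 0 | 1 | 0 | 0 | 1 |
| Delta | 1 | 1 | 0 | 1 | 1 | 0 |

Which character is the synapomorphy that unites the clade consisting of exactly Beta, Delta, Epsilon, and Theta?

Character polarity is set by the outgroup: the derived state is whichever differs from the outgroup's state, so for Trait 3, Trait 4, Trait 6 the derived state is '0', and for the remaining characters it is '1'.
Trait 1: derived state '1' in Delta only — an autapomorphy, so it tells us nothing about relationships among taxa.
Trait 2 (derived state '1') is shared by Beta, Delta, Epsilon, and Theta — a synapomorphy uniting that clade.
Trait 3: derived state '0' in Beta and Delta only — synapomorphy for {Beta, Delta}.
Trait 4 (derived state '0') is unique to Eta (autapomorphy; uninformative for grouping).
Trait 5 (derived state '1') is shared by Beta, Delta, Epsilon, Theta, and Zeta — a synapomorphy uniting that clade.
Trait 6: derived state '0' in Beta, Delta, and Epsilon only — synapomorphy for {Beta, Delta, Epsilon}.
Most parsimonious ingroup topology: ((Zeta,((Epsilon,(Beta,Delta)),Theta)),Eta).
The clade {Beta, Delta, Epsilon, Theta} is supported by Trait 2: its derived state '1' occurs in exactly those taxa and in no other taxon (including the outgroup).

Trait 2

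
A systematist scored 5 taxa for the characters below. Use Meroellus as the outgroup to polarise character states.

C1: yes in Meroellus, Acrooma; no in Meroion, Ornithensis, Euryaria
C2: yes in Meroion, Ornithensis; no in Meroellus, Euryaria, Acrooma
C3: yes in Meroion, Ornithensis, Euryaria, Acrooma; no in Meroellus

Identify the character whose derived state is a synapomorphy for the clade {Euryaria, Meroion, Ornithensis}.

Character polarity is set by the outgroup: the derived state is whichever differs from the outgroup's state, so for C1 the derived state is 'no', and for the remaining characters it is 'yes'.
C1 (derived state 'no') is shared by Euryaria, Meroion, and Ornithensis — a synapomorphy uniting that clade.
C2 (derived state 'yes') is shared by Meroion and Ornithensis — a synapomorphy uniting that clade.
All ingroup taxa share the derived state 'yes' for C3; it defines the ingroup but does not resolve relationships within it.
Most parsimonious ingroup topology: (((Ornithensis,Meroion),Euryaria),Acrooma).
The clade {Euryaria, Meroion, Ornithensis} is supported by C1: its derived state 'no' occurs in exactly those taxa and in no other taxon (including the outgroup).

C1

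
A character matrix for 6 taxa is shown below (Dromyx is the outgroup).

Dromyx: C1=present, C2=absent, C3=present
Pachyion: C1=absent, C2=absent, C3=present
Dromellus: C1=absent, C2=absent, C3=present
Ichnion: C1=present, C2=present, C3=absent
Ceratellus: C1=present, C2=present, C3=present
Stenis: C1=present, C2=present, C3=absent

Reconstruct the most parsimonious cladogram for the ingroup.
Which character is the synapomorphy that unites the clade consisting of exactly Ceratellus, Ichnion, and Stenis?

C2

Character polarity is set by the outgroup: the derived state is whichever differs from the outgroup's state, so for C1, C3 the derived state is 'absent', and for the remaining characters it is 'present'.
C1: derived state 'absent' in Dromellus and Pachyion only — synapomorphy for {Dromellus, Pachyion}.
C2: derived state 'present' in Ceratellus, Ichnion, and Stenis only — synapomorphy for {Ceratellus, Ichnion, Stenis}.
C3: derived state 'absent' in Ichnion and Stenis only — synapomorphy for {Ichnion, Stenis}.
Most parsimonious ingroup topology: ((Pachyion,Dromellus),((Ichnion,Stenis),Ceratellus)).
The clade {Ceratellus, Ichnion, Stenis} is supported by C2: its derived state 'present' occurs in exactly those taxa and in no other taxon (including the outgroup).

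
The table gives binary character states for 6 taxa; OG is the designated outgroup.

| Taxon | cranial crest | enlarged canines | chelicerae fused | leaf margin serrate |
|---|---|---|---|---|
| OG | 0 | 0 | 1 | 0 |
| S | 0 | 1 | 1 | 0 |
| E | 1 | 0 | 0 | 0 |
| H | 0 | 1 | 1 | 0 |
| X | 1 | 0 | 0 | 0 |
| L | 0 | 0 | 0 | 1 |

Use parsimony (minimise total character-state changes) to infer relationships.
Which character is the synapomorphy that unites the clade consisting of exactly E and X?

Character polarity is set by the outgroup: the derived state is whichever differs from the outgroup's state, so for chelicerae fused the derived state is '0', and for the remaining characters it is '1'.
Only E and X show the derived state '1' for cranial crest, supporting them as a clade.
Only H and S show the derived state '1' for enlarged canines, supporting them as a clade.
chelicerae fused (derived state '0') is shared by E, L, and X — a synapomorphy uniting that clade.
leaf margin serrate: derived state '1' in L only — an autapomorphy, so it tells us nothing about relationships among taxa.
Most parsimonious ingroup topology: ((S,H),((E,X),L)).
The clade {E, X} is supported by cranial crest: its derived state '1' occurs in exactly those taxa and in no other taxon (including the outgroup).

cranial crest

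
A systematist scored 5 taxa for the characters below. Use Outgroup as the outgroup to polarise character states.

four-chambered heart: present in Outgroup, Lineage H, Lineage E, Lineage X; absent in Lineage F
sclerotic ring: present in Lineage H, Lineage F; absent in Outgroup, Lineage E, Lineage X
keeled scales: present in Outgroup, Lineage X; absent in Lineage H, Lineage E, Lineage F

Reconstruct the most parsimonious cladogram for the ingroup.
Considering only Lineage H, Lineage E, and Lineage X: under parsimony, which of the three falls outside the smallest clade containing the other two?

Lineage X

Character polarity is set by the outgroup: the derived state is whichever differs from the outgroup's state, so for four-chambered heart, keeled scales the derived state is 'absent', and for the remaining characters it is 'present'.
four-chambered heart: derived state 'absent' in Lineage F only — an autapomorphy, so it tells us nothing about relationships among taxa.
sclerotic ring (derived state 'present') is shared by Lineage F and Lineage H — a synapomorphy uniting that clade.
Only Lineage E, Lineage F, and Lineage H show the derived state 'absent' for keeled scales, supporting them as a clade.
Most parsimonious ingroup topology: (((Lineage H,Lineage F),Lineage E),Lineage X).
Lineage E and Lineage H share a more recent common ancestor with each other than either does with Lineage X, so Lineage X is the least closely related of the three.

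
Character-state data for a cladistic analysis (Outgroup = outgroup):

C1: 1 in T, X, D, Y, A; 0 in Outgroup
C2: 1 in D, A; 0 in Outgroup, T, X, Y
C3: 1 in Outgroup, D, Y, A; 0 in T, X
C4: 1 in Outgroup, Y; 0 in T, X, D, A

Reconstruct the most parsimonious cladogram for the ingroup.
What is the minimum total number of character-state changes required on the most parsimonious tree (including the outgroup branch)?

Character polarity is set by the outgroup: the derived state is whichever differs from the outgroup's state, so for C3, C4 the derived state is '0', and for the remaining characters it is '1'.
C1 (derived state '1') is shared by all ingroup taxa — unites the whole ingroup.
C2 (derived state '1') is shared by A and D — a synapomorphy uniting that clade.
C3: derived state '0' in T and X only — synapomorphy for {T, X}.
C4 (derived state '0') is shared by A, D, T, and X — a synapomorphy uniting that clade.
Most parsimonious ingroup topology: (((T,X),(D,A)),Y).
Changes per character on this tree: C1: 1; C2: 1; C3: 1; C4: 1.
Total = 4.

4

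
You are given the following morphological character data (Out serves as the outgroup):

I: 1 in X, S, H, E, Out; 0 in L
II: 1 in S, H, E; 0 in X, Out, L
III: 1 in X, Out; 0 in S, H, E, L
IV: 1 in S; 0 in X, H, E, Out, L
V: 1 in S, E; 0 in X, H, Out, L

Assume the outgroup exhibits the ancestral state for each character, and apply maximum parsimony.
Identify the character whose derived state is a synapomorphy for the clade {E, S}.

Character polarity is set by the outgroup: the derived state is whichever differs from the outgroup's state, so for I, III the derived state is '0', and for the remaining characters it is '1'.
I: derived state '0' in L only — an autapomorphy, so it tells us nothing about relationships among taxa.
II: derived state '1' in E, H, and S only — synapomorphy for {E, H, S}.
Only E, H, L, and S show the derived state '0' for III, supporting them as a clade.
IV: derived state '1' in S only — an autapomorphy, so it tells us nothing about relationships among taxa.
Only E and S show the derived state '1' for V, supporting them as a clade.
Most parsimonious ingroup topology: (X,(((S,E),H),L)).
The clade {E, S} is supported by V: its derived state '1' occurs in exactly those taxa and in no other taxon (including the outgroup).

V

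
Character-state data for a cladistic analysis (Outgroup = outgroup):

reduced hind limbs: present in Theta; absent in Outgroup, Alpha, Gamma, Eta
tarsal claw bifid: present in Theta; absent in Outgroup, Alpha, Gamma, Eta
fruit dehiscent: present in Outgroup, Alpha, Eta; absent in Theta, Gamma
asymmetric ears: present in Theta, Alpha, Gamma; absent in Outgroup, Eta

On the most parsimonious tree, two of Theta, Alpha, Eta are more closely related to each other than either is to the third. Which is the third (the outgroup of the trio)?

Character polarity is set by the outgroup: the derived state is whichever differs from the outgroup's state, so for fruit dehiscent the derived state is 'absent', and for the remaining characters it is 'present'.
reduced hind limbs (derived state 'present') is unique to Theta (autapomorphy; uninformative for grouping).
tarsal claw bifid: derived state 'present' in Theta only — an autapomorphy, so it tells us nothing about relationships among taxa.
Only Gamma and Theta show the derived state 'absent' for fruit dehiscent, supporting them as a clade.
Only Alpha, Gamma, and Theta show the derived state 'present' for asymmetric ears, supporting them as a clade.
Most parsimonious ingroup topology: (((Theta,Gamma),Alpha),Eta).
Theta and Alpha share a more recent common ancestor with each other than either does with Eta, so Eta is the least closely related of the three.

Eta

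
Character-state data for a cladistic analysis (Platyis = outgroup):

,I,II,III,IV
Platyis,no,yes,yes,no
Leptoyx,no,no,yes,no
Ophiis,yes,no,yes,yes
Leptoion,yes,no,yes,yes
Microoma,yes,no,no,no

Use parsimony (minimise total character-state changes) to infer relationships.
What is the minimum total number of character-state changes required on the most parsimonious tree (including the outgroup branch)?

Character polarity is set by the outgroup: the derived state is whichever differs from the outgroup's state, so for II, III the derived state is 'no', and for the remaining characters it is 'yes'.
I: derived state 'yes' in Leptoion, Microoma, and Ophiis only — synapomorphy for {Leptoion, Microoma, Ophiis}.
All ingroup taxa share the derived state 'no' for II; it defines the ingroup but does not resolve relationships within it.
III (derived state 'no') is unique to Microoma (autapomorphy; uninformative for grouping).
IV (derived state 'yes') is shared by Leptoion and Ophiis — a synapomorphy uniting that clade.
Most parsimonious ingroup topology: (Leptoyx,((Ophiis,Leptoion),Microoma)).
Changes per character on this tree: I: 1; II: 1; III: 1; IV: 1.
Total = 4.

4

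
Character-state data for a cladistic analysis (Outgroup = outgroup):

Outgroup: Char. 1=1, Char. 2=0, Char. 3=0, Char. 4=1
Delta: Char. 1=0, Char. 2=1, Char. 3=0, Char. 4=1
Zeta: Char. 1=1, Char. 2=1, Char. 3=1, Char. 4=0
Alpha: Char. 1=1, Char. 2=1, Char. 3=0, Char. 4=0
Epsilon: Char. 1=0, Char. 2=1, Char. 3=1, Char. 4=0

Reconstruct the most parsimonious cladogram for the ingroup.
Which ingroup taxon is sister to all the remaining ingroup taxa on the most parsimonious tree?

Delta

Character polarity is set by the outgroup: the derived state is whichever differs from the outgroup's state, so for Char. 1, Char. 4 the derived state is '0', and for the remaining characters it is '1'.
Char. 1 groups Delta and Epsilon, which is incompatible with the clades supported by the remaining characters; treating it as convergent (homoplasy) costs fewer steps than any alternative tree.
All ingroup taxa share the derived state '1' for Char. 2; it defines the ingroup but does not resolve relationships within it.
Only Epsilon and Zeta show the derived state '1' for Char. 3, supporting them as a clade.
Char. 4 (derived state '0') is shared by Alpha, Epsilon, and Zeta — a synapomorphy uniting that clade.
Most parsimonious ingroup topology: (Delta,((Zeta,Epsilon),Alpha)).
Delta is sister to the clade containing all other ingroup taxa, so it is the earliest-diverging (most basal) ingroup lineage.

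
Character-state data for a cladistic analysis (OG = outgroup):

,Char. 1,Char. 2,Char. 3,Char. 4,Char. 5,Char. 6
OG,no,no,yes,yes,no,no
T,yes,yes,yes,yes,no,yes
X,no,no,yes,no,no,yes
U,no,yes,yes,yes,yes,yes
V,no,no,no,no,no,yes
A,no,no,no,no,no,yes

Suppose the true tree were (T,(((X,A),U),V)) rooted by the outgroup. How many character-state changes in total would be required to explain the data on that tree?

9

Map each character onto (T,(((X,A),U),V)) (rooted by OG) and count the minimum state changes it requires (Fitch parsimony):
Char. 1: 1; Char. 2: 2; Char. 3: 2; Char. 4: 2; Char. 5: 1; Char. 6: 1.
Total tree length = 9.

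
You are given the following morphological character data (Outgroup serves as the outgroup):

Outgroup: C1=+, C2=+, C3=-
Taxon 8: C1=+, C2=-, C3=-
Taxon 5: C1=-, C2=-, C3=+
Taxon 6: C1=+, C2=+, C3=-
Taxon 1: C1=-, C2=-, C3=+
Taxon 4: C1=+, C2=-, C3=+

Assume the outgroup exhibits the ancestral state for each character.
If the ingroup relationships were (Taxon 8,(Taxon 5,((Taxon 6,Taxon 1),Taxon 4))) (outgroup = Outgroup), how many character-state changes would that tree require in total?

Map each character onto (Taxon 8,(Taxon 5,((Taxon 6,Taxon 1),Taxon 4))) (rooted by Outgroup) and count the minimum state changes it requires (Fitch parsimony):
C1: 2; C2: 2; C3: 2.
Total tree length = 6.

6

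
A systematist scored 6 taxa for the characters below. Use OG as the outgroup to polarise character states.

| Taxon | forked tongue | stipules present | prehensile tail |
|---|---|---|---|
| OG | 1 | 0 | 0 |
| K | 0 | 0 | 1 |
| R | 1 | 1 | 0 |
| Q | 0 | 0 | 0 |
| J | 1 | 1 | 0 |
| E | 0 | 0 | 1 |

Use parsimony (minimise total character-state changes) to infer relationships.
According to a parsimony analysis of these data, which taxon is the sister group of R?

J

Character polarity is set by the outgroup: the derived state is whichever differs from the outgroup's state, so for forked tongue the derived state is '0', and for the remaining characters it is '1'.
Only E, K, and Q show the derived state '0' for forked tongue, supporting them as a clade.
Only J and R show the derived state '1' for stipules present, supporting them as a clade.
Only E and K show the derived state '1' for prehensile tail, supporting them as a clade.
Most parsimonious ingroup topology: (((K,E),Q),(R,J)).
R and J form a cherry on this tree, so they are sister taxa.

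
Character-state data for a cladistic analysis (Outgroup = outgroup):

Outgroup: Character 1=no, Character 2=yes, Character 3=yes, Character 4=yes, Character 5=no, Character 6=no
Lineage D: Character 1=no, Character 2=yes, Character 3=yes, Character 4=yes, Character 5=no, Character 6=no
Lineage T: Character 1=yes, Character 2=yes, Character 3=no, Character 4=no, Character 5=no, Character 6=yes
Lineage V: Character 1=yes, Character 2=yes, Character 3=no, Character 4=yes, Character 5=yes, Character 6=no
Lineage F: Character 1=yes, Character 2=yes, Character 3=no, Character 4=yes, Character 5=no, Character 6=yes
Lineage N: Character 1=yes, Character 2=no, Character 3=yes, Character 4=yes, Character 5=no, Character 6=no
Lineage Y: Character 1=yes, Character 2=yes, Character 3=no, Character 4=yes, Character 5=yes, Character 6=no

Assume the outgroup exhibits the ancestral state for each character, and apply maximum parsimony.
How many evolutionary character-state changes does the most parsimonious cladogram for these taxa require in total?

6

Character polarity is set by the outgroup: the derived state is whichever differs from the outgroup's state, so for Character 2, Character 3, Character 4 the derived state is 'no', and for the remaining characters it is 'yes'.
Only Lineage F, Lineage N, Lineage T, Lineage V, and Lineage Y show the derived state 'yes' for Character 1, supporting them as a clade.
Character 2: derived state 'no' in Lineage N only — an autapomorphy, so it tells us nothing about relationships among taxa.
Character 3: derived state 'no' in Lineage F, Lineage T, Lineage V, and Lineage Y only — synapomorphy for {Lineage F, Lineage T, Lineage V, Lineage Y}.
Character 4 (derived state 'no') is unique to Lineage T (autapomorphy; uninformative for grouping).
Character 5 (derived state 'yes') is shared by Lineage V and Lineage Y — a synapomorphy uniting that clade.
Character 6: derived state 'yes' in Lineage F and Lineage T only — synapomorphy for {Lineage F, Lineage T}.
Most parsimonious ingroup topology: (Lineage D,(((Lineage T,Lineage F),(Lineage V,Lineage Y)),Lineage N)).
Changes per character on this tree: Character 1: 1; Character 2: 1; Character 3: 1; Character 4: 1; Character 5: 1; Character 6: 1.
Total = 6.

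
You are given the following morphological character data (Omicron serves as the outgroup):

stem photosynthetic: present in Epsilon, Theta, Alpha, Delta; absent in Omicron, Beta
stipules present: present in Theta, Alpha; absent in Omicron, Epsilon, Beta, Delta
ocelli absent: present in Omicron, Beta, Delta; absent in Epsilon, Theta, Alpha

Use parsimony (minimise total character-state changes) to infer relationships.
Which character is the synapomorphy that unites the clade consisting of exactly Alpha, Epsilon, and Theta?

ocelli absent

Character polarity is set by the outgroup: the derived state is whichever differs from the outgroup's state, so for ocelli absent the derived state is 'absent', and for the remaining characters it is 'present'.
Only Alpha, Delta, Epsilon, and Theta show the derived state 'present' for stem photosynthetic, supporting them as a clade.
Only Alpha and Theta show the derived state 'present' for stipules present, supporting them as a clade.
ocelli absent: derived state 'absent' in Alpha, Epsilon, and Theta only — synapomorphy for {Alpha, Epsilon, Theta}.
Most parsimonious ingroup topology: (((Epsilon,(Theta,Alpha)),Delta),Beta).
The clade {Alpha, Epsilon, Theta} is supported by ocelli absent: its derived state 'absent' occurs in exactly those taxa and in no other taxon (including the outgroup).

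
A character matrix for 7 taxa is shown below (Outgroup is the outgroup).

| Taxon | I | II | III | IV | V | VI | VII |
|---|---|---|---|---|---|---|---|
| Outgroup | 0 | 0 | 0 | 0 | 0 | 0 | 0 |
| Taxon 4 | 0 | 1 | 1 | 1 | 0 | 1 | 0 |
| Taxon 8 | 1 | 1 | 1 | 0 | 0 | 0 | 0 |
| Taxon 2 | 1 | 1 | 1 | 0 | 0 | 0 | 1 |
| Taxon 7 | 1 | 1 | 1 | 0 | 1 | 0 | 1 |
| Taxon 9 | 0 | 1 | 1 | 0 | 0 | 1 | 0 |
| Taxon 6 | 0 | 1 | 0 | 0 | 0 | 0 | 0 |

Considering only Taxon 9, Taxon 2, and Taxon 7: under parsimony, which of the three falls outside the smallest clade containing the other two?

The outgroup has state '0' for every character, so '1' is the derived state throughout.
Only Taxon 2, Taxon 7, and Taxon 8 show the derived state '1' for I, supporting them as a clade.
All ingroup taxa share the derived state '1' for II; it defines the ingroup but does not resolve relationships within it.
Only Taxon 2, Taxon 4, Taxon 7, Taxon 8, and Taxon 9 show the derived state '1' for III, supporting them as a clade.
IV (derived state '1') is unique to Taxon 4 (autapomorphy; uninformative for grouping).
V: derived state '1' in Taxon 7 only — an autapomorphy, so it tells us nothing about relationships among taxa.
VI: derived state '1' in Taxon 4 and Taxon 9 only — synapomorphy for {Taxon 4, Taxon 9}.
VII (derived state '1') is shared by Taxon 2 and Taxon 7 — a synapomorphy uniting that clade.
Most parsimonious ingroup topology: (((Taxon 4,Taxon 9),(Taxon 8,(Taxon 2,Taxon 7))),Taxon 6).
Taxon 2 and Taxon 7 share a more recent common ancestor with each other than either does with Taxon 9, so Taxon 9 is the least closely related of the three.

Taxon 9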